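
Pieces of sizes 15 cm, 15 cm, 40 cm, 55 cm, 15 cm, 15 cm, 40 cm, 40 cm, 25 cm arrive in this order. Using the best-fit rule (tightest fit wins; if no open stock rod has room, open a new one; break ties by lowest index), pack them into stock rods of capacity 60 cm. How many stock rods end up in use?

6

  15 → stock rod 1 (new)  [load 15/60]
  15 → stock rod 1  [load 30/60]
  40 → stock rod 2 (new)  [load 40/60]
  55 → stock rod 3 (new)  [load 55/60]
  15 → stock rod 2  [load 55/60]
  15 → stock rod 1  [load 45/60]
  40 → stock rod 4 (new)  [load 40/60]
  40 → stock rod 5 (new)  [load 40/60]
  25 → stock rod 6 (new)  [load 25/60]
6 stock rods opened.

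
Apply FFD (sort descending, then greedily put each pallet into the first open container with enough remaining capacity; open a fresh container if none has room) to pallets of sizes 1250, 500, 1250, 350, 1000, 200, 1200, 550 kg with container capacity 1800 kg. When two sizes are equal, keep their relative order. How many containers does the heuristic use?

Sorted descending: 1250, 1250, 1200, 1000, 550, 500, 350, 200.
  1250 → container 1 (new)  [load 1250/1800]
  1250 → container 2 (new)  [load 1250/1800]
  1200 → container 3 (new)  [load 1200/1800]
  1000 → container 4 (new)  [load 1000/1800]
  550 → container 1  [load 1800/1800]
  500 → container 2  [load 1750/1800]
  350 → container 3  [load 1550/1800]
  200 → container 3  [load 1750/1800]
4 containers opened.

4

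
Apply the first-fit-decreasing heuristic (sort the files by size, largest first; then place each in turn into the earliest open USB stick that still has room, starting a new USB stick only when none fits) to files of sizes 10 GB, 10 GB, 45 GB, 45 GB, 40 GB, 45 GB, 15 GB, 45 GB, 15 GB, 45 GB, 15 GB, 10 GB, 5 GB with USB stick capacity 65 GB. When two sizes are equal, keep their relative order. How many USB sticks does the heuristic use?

Sorted descending: 45, 45, 45, 45, 45, 40, 15, 15, 15, 10, 10, 10, 5.
  45 → USB stick 1 (new)  [load 45/65]
  45 → USB stick 2 (new)  [load 45/65]
  45 → USB stick 3 (new)  [load 45/65]
  45 → USB stick 4 (new)  [load 45/65]
  45 → USB stick 5 (new)  [load 45/65]
  40 → USB stick 6 (new)  [load 40/65]
  15 → USB stick 1  [load 60/65]
  15 → USB stick 2  [load 60/65]
  15 → USB stick 3  [load 60/65]
  10 → USB stick 4  [load 55/65]
  10 → USB stick 4  [load 65/65]
  10 → USB stick 5  [load 55/65]
  5 → USB stick 1  [load 65/65]
6 USB sticks opened.

6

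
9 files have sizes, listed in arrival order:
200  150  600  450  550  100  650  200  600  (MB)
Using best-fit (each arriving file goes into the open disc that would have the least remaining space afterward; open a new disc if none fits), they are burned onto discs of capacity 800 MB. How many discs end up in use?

5

  200 → disc 1 (new)  [load 200/800]
  150 → disc 1  [load 350/800]
  600 → disc 2 (new)  [load 600/800]
  450 → disc 1  [load 800/800]
  550 → disc 3 (new)  [load 550/800]
  100 → disc 2  [load 700/800]
  650 → disc 4 (new)  [load 650/800]
  200 → disc 3  [load 750/800]
  600 → disc 5 (new)  [load 600/800]
5 discs opened.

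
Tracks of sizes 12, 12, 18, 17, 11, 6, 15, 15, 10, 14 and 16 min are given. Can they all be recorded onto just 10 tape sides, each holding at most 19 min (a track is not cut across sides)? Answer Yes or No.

Yes

A valid assignment using 10 tape sides:
  side 1: 18 = 18
  side 2: 17 = 17
  side 3: 16 = 16
  side 4: 15 = 15
  side 5: 15 = 15
  side 6: 14 = 14
  side 7: 12 + 6 = 18
  side 8: 12 = 12
  side 9: 11 = 11
  side 10: 10 = 10
Every load is within 19 min, so 10 tape sides suffice.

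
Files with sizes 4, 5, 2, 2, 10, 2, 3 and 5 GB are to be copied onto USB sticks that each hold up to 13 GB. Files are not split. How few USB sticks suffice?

3

Total = 10 + 5 + 5 + 4 + 3 + 2 + 2 + 2 = 33 GB.
Lower bound: ⌈33/13⌉ = 3 USB sticks.
A packing using 3 USB sticks:
  USB stick 1: 10 + 3 = 13
  USB stick 2: 5 + 5 + 2 = 12
  USB stick 3: 4 + 2 + 2 = 8
This matches the lower bound, so 3 is optimal.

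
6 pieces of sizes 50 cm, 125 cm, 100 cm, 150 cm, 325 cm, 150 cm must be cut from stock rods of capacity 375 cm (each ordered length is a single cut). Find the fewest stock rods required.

Total = 325 + 150 + 150 + 125 + 100 + 50 = 900 cm.
Lower bound: ⌈900/375⌉ = 3 stock rods.
A packing using 3 stock rods:
  stock rod 1: 325 + 50 = 375
  stock rod 2: 150 + 150 = 300
  stock rod 3: 125 + 100 = 225
This matches the lower bound, so 3 is optimal.

3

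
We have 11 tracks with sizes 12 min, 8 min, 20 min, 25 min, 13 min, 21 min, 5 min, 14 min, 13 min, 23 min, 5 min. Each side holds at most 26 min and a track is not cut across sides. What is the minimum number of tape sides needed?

Total = 25 + 23 + 21 + 20 + 14 + 13 + 13 + 12 + 8 + 5 + 5 = 159 min.
Lower bound: ⌈159/26⌉ = 7 tape sides.
A packing using 7 tape sides:
  side 1: 25 = 25
  side 2: 23 = 23
  side 3: 21 + 5 = 26
  side 4: 20 + 5 = 25
  side 5: 14 + 12 = 26
  side 6: 13 + 13 = 26
  side 7: 8 = 8
This matches the lower bound, so 7 is optimal.

7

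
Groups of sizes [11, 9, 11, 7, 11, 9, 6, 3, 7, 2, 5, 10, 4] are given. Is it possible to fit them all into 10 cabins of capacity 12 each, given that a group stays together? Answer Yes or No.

A valid assignment using 9 cabins:
  cabin 1: 11 = 11
  cabin 2: 11 = 11
  cabin 3: 11 = 11
  cabin 4: 10 + 2 = 12
  cabin 5: 9 + 3 = 12
  cabin 6: 9 = 9
  cabin 7: 7 + 5 = 12
  cabin 8: 7 + 4 = 11
  cabin 9: 6 = 6
That uses only 9 ≤ 10, so 10 cabins are enough.

Yes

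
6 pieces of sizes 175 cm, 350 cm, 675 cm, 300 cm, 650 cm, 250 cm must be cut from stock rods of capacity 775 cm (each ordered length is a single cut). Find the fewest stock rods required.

Total = 675 + 650 + 350 + 300 + 250 + 175 = 2400 cm.
Lower bound: ⌈2400/775⌉ = 4 stock rods.
A packing using 4 stock rods:
  stock rod 1: 675 = 675
  stock rod 2: 650 = 650
  stock rod 3: 350 + 300 = 650
  stock rod 4: 250 + 175 = 425
This matches the lower bound, so 4 is optimal.

4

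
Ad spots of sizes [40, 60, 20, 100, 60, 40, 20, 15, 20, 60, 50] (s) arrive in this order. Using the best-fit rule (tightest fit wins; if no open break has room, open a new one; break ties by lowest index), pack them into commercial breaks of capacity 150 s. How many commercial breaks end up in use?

4

  40 → break 1 (new)  [load 40/150]
  60 → break 1  [load 100/150]
  20 → break 1  [load 120/150]
  100 → break 2 (new)  [load 100/150]
  60 → break 3 (new)  [load 60/150]
  40 → break 2  [load 140/150]
  20 → break 1  [load 140/150]
  15 → break 3  [load 75/150]
  20 → break 3  [load 95/150]
  60 → break 4 (new)  [load 60/150]
  50 → break 3  [load 145/150]
4 commercial breaks opened.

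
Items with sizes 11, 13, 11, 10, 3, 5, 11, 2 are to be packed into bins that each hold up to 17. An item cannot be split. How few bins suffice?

5

Total = 13 + 11 + 11 + 11 + 10 + 5 + 3 + 2 = 66.
Lower bound: ⌈66/17⌉ = 4 bins.
Also, 5 items each exceed 17/2, and no two of those can share a bin, so at least 5 bins are needed.
A packing using 5 bins:
  bin 1: 13 + 3 = 16
  bin 2: 11 + 5 = 16
  bin 3: 11 + 2 = 13
  bin 4: 11 = 11
  bin 5: 10 = 10
This matches the lower bound, so 5 is optimal.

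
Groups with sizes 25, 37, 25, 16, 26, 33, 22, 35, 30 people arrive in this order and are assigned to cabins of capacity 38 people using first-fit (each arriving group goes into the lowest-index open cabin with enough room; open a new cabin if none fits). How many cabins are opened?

  25 → cabin 1 (new)  [load 25/38]
  37 → cabin 2 (new)  [load 37/38]
  25 → cabin 3 (new)  [load 25/38]
  16 → cabin 4 (new)  [load 16/38]
  26 → cabin 5 (new)  [load 26/38]
  33 → cabin 6 (new)  [load 33/38]
  22 → cabin 4  [load 38/38]
  35 → cabin 7 (new)  [load 35/38]
  30 → cabin 8 (new)  [load 30/38]
8 cabins opened.

8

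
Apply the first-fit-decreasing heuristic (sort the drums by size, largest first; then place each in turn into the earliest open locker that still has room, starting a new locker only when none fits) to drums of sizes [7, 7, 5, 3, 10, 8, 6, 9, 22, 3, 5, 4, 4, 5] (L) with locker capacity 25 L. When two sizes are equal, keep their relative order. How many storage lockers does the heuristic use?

4

Sorted descending: 22, 10, 9, 8, 7, 7, 6, 5, 5, 5, 4, 4, 3, 3.
  22 → locker 1 (new)  [load 22/25]
  10 → locker 2 (new)  [load 10/25]
  9 → locker 2  [load 19/25]
  8 → locker 3 (new)  [load 8/25]
  7 → locker 3  [load 15/25]
  7 → locker 3  [load 22/25]
  6 → locker 2  [load 25/25]
  5 → locker 4 (new)  [load 5/25]
  5 → locker 4  [load 10/25]
  5 → locker 4  [load 15/25]
  4 → locker 4  [load 19/25]
  4 → locker 4  [load 23/25]
  3 → locker 1  [load 25/25]
  3 → locker 3  [load 25/25]
4 storage lockers opened.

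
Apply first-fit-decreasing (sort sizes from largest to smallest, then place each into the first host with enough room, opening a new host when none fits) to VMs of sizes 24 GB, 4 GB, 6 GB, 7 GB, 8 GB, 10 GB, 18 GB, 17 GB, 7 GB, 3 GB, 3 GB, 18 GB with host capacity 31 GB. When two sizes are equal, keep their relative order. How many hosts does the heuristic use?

Sorted descending: 24, 18, 18, 17, 10, 8, 7, 7, 6, 4, 3, 3.
  24 → host 1 (new)  [load 24/31]
  18 → host 2 (new)  [load 18/31]
  18 → host 3 (new)  [load 18/31]
  17 → host 4 (new)  [load 17/31]
  10 → host 2  [load 28/31]
  8 → host 3  [load 26/31]
  7 → host 1  [load 31/31]
  7 → host 4  [load 24/31]
  6 → host 4  [load 30/31]
  4 → host 3  [load 30/31]
  3 → host 2  [load 31/31]
  3 → host 5 (new)  [load 3/31]
5 hosts opened.

5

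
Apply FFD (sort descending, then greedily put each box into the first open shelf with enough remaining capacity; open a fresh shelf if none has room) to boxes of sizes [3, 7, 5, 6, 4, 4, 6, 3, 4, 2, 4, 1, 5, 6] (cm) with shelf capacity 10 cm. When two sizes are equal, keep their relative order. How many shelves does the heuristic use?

6

Sorted descending: 7, 6, 6, 6, 5, 5, 4, 4, 4, 4, 3, 3, 2, 1.
  7 → shelf 1 (new)  [load 7/10]
  6 → shelf 2 (new)  [load 6/10]
  6 → shelf 3 (new)  [load 6/10]
  6 → shelf 4 (new)  [load 6/10]
  5 → shelf 5 (new)  [load 5/10]
  5 → shelf 5  [load 10/10]
  4 → shelf 2  [load 10/10]
  4 → shelf 3  [load 10/10]
  4 → shelf 4  [load 10/10]
  4 → shelf 6 (new)  [load 4/10]
  3 → shelf 1  [load 10/10]
  3 → shelf 6  [load 7/10]
  2 → shelf 6  [load 9/10]
  1 → shelf 6  [load 10/10]
6 shelves opened.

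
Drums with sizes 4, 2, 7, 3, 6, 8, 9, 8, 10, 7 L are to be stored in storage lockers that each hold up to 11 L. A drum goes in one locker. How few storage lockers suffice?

7

Total = 10 + 9 + 8 + 8 + 7 + 7 + 6 + 4 + 3 + 2 = 64 L.
Lower bound: ⌈64/11⌉ = 6 storage lockers.
Also, 7 drums each exceed 11/2 L, and no two of those can share a locker, so at least 7 storage lockers are needed.
A packing using 7 storage lockers:
  locker 1: 10 = 10
  locker 2: 9 + 2 = 11
  locker 3: 8 + 3 = 11
  locker 4: 8 = 8
  locker 5: 7 + 4 = 11
  locker 6: 7 = 7
  locker 7: 6 = 6
This matches the lower bound, so 7 is optimal.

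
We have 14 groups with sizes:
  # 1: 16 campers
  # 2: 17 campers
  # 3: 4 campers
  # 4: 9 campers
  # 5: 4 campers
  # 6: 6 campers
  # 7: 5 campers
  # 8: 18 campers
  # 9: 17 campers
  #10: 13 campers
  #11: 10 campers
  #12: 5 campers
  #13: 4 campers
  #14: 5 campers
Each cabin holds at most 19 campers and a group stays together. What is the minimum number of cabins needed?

Total = 18 + 17 + 17 + 16 + 13 + 10 + 9 + 6 + 5 + 5 + 5 + 4 + 4 + 4 = 133 campers.
Lower bound: ⌈133/19⌉ = 7 cabins.
A packing using 8 cabins:
  cabin 1: 18 = 18
  cabin 2: 17 = 17
  cabin 3: 17 = 17
  cabin 4: 16 = 16
  cabin 5: 13 + 6 = 19
  cabin 6: 10 + 9 = 19
  cabin 7: 5 + 5 + 5 + 4 = 19
  cabin 8: 4 + 4 = 8
No arrangement into 7 cabins stays within capacity, so 8 is optimal.

8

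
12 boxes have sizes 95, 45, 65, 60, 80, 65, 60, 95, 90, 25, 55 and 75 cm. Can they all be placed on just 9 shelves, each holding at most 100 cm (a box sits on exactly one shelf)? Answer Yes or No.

Total = 810 cm; ⌈810/100⌉ = 9.
10 boxes each exceed half the capacity and cannot share a shelf, forcing at least 10 shelves.
At least 10 shelves are required, but only 9 are allowed.

No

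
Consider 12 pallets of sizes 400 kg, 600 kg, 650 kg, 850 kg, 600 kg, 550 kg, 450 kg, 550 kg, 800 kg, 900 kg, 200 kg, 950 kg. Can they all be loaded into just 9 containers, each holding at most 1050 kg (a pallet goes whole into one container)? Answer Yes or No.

Yes

A valid assignment using 9 containers:
  container 1: 950 = 950
  container 2: 900 = 900
  container 3: 850 + 200 = 1050
  container 4: 800 = 800
  container 5: 650 + 400 = 1050
  container 6: 600 + 450 = 1050
  container 7: 600 = 600
  container 8: 550 = 550
  container 9: 550 = 550
Every load is within 1050 kg, so 9 containers suffice.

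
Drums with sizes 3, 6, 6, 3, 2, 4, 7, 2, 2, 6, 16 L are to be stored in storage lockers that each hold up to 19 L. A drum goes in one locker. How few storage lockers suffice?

Total = 16 + 7 + 6 + 6 + 6 + 4 + 3 + 3 + 2 + 2 + 2 = 57 L.
Lower bound: ⌈57/19⌉ = 3 storage lockers.
A packing using 3 storage lockers:
  locker 1: 16 + 3 = 19
  locker 2: 7 + 6 + 6 = 19
  locker 3: 6 + 4 + 3 + 2 + 2 + 2 = 19
This matches the lower bound, so 3 is optimal.

3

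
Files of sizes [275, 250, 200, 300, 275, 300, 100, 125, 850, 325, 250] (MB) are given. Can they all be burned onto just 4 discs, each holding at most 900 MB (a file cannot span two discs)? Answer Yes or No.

Yes

A valid assignment using 4 discs:
  disc 1: 850 = 850
  disc 2: 325 + 300 + 275 = 900
  disc 3: 300 + 275 + 250 = 825
  disc 4: 250 + 200 + 125 + 100 = 675
Every load is within 900 MB, so 4 discs suffice.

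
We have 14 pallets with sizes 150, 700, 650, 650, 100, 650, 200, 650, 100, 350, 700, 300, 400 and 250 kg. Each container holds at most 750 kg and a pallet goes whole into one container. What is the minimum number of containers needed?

Total = 700 + 700 + 650 + 650 + 650 + 650 + 400 + 350 + 300 + 250 + 200 + 150 + 100 + 100 = 5850 kg.
Lower bound: ⌈5850/750⌉ = 8 containers.
A packing using 9 containers:
  container 1: 700 = 700
  container 2: 700 = 700
  container 3: 650 + 100 = 750
  container 4: 650 + 100 = 750
  container 5: 650 = 650
  container 6: 650 = 650
  container 7: 400 + 350 = 750
  container 8: 300 + 250 + 200 = 750
  container 9: 150 = 150
No arrangement into 8 containers stays within capacity, so 9 is optimal.

9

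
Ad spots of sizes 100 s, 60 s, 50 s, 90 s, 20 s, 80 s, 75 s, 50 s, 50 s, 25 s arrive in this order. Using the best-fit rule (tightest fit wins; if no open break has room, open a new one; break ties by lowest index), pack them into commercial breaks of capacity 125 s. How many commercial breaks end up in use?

  100 → break 1 (new)  [load 100/125]
  60 → break 2 (new)  [load 60/125]
  50 → break 2  [load 110/125]
  90 → break 3 (new)  [load 90/125]
  20 → break 1  [load 120/125]
  80 → break 4 (new)  [load 80/125]
  75 → break 5 (new)  [load 75/125]
  50 → break 5  [load 125/125]
  50 → break 6 (new)  [load 50/125]
  25 → break 3  [load 115/125]
6 commercial breaks opened.

6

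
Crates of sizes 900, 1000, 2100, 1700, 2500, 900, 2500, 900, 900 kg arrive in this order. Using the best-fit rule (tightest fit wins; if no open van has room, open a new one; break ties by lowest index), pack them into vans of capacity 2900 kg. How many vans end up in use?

6

  900 → van 1 (new)  [load 900/2900]
  1000 → van 1  [load 1900/2900]
  2100 → van 2 (new)  [load 2100/2900]
  1700 → van 3 (new)  [load 1700/2900]
  2500 → van 4 (new)  [load 2500/2900]
  900 → van 1  [load 2800/2900]
  2500 → van 5 (new)  [load 2500/2900]
  900 → van 3  [load 2600/2900]
  900 → van 6 (new)  [load 900/2900]
6 vans opened.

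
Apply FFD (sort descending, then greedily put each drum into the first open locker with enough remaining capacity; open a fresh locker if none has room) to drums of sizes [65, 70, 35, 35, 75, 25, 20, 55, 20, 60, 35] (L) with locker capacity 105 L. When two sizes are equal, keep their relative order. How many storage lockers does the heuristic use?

5

Sorted descending: 75, 70, 65, 60, 55, 35, 35, 35, 25, 20, 20.
  75 → locker 1 (new)  [load 75/105]
  70 → locker 2 (new)  [load 70/105]
  65 → locker 3 (new)  [load 65/105]
  60 → locker 4 (new)  [load 60/105]
  55 → locker 5 (new)  [load 55/105]
  35 → locker 2  [load 105/105]
  35 → locker 3  [load 100/105]
  35 → locker 4  [load 95/105]
  25 → locker 1  [load 100/105]
  20 → locker 5  [load 75/105]
  20 → locker 5  [load 95/105]
5 storage lockers opened.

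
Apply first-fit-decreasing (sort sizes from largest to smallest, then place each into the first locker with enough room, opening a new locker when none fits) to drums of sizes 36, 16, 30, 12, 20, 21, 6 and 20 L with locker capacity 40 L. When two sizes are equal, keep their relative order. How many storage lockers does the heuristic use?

Sorted descending: 36, 30, 21, 20, 20, 16, 12, 6.
  36 → locker 1 (new)  [load 36/40]
  30 → locker 2 (new)  [load 30/40]
  21 → locker 3 (new)  [load 21/40]
  20 → locker 4 (new)  [load 20/40]
  20 → locker 4  [load 40/40]
  16 → locker 3  [load 37/40]
  12 → locker 5 (new)  [load 12/40]
  6 → locker 2  [load 36/40]
5 storage lockers opened.

5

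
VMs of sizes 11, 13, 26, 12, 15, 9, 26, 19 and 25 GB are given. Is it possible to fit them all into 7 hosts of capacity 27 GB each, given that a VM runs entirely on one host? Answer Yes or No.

A valid assignment using 7 hosts:
  host 1: 26 = 26
  host 2: 26 = 26
  host 3: 25 = 25
  host 4: 19 = 19
  host 5: 15 + 12 = 27
  host 6: 13 + 11 = 24
  host 7: 9 = 9
Every load is within 27 GB, so 7 hosts suffice.

Yes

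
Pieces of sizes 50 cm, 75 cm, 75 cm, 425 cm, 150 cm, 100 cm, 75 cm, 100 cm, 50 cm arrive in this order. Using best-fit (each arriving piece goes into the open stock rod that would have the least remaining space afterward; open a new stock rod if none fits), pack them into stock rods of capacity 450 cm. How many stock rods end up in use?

  50 → stock rod 1 (new)  [load 50/450]
  75 → stock rod 1  [load 125/450]
  75 → stock rod 1  [load 200/450]
  425 → stock rod 2 (new)  [load 425/450]
  150 → stock rod 1  [load 350/450]
  100 → stock rod 1  [load 450/450]
  75 → stock rod 3 (new)  [load 75/450]
  100 → stock rod 3  [load 175/450]
  50 → stock rod 3  [load 225/450]
3 stock rods opened.

3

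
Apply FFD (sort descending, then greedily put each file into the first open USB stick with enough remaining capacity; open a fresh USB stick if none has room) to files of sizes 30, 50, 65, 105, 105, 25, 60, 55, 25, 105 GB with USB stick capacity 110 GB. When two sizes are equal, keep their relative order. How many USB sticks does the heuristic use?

Sorted descending: 105, 105, 105, 65, 60, 55, 50, 30, 25, 25.
  105 → USB stick 1 (new)  [load 105/110]
  105 → USB stick 2 (new)  [load 105/110]
  105 → USB stick 3 (new)  [load 105/110]
  65 → USB stick 4 (new)  [load 65/110]
  60 → USB stick 5 (new)  [load 60/110]
  55 → USB stick 6 (new)  [load 55/110]
  50 → USB stick 5  [load 110/110]
  30 → USB stick 4  [load 95/110]
  25 → USB stick 6  [load 80/110]
  25 → USB stick 6  [load 105/110]
6 USB sticks opened.

6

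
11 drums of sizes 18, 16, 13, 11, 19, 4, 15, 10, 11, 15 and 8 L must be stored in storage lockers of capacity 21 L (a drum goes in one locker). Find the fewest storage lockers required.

Total = 19 + 18 + 16 + 15 + 15 + 13 + 11 + 11 + 10 + 8 + 4 = 140 L.
Lower bound: ⌈140/21⌉ = 7 storage lockers.
Also, 8 drums each exceed 21/2 L, and no two of those can share a locker, so at least 8 storage lockers are needed.
A packing using 8 storage lockers:
  locker 1: 19 = 19
  locker 2: 18 = 18
  locker 3: 16 + 4 = 20
  locker 4: 15 = 15
  locker 5: 15 = 15
  locker 6: 13 + 8 = 21
  locker 7: 11 + 10 = 21
  locker 8: 11 = 11
This matches the lower bound, so 8 is optimal.

8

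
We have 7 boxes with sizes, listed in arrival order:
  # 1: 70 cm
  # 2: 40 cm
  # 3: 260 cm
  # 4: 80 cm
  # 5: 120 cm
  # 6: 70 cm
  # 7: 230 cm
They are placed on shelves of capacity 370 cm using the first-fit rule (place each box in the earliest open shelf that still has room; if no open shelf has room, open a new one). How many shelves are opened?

  70 → shelf 1 (new)  [load 70/370]
  40 → shelf 1  [load 110/370]
  260 → shelf 1  [load 370/370]
  80 → shelf 2 (new)  [load 80/370]
  120 → shelf 2  [load 200/370]
  70 → shelf 2  [load 270/370]
  230 → shelf 3 (new)  [load 230/370]
3 shelves opened.

3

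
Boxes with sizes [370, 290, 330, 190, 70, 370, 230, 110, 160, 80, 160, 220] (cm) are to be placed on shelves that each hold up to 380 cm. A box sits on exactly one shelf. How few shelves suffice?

8

Total = 370 + 370 + 330 + 290 + 230 + 220 + 190 + 160 + 160 + 110 + 80 + 70 = 2580 cm.
Lower bound: ⌈2580/380⌉ = 7 shelves.
A packing using 8 shelves:
  shelf 1: 370 = 370
  shelf 2: 370 = 370
  shelf 3: 330 = 330
  shelf 4: 290 + 80 = 370
  shelf 5: 230 + 110 = 340
  shelf 6: 220 + 160 = 380
  shelf 7: 190 + 160 = 350
  shelf 8: 70 = 70
No arrangement into 7 shelves stays within capacity, so 8 is optimal.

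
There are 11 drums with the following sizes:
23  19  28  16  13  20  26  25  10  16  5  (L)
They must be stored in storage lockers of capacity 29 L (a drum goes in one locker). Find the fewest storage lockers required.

8

Total = 28 + 26 + 25 + 23 + 20 + 19 + 16 + 16 + 13 + 10 + 5 = 201 L.
Lower bound: ⌈201/29⌉ = 7 storage lockers.
Also, 8 drums each exceed 29/2 L, and no two of those can share a locker, so at least 8 storage lockers are needed.
A packing using 8 storage lockers:
  locker 1: 28 = 28
  locker 2: 26 = 26
  locker 3: 25 = 25
  locker 4: 23 + 5 = 28
  locker 5: 20 = 20
  locker 6: 19 + 10 = 29
  locker 7: 16 + 13 = 29
  locker 8: 16 = 16
This matches the lower bound, so 8 is optimal.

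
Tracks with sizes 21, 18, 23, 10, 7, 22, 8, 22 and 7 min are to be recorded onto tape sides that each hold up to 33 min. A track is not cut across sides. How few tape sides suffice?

Total = 23 + 22 + 22 + 21 + 18 + 10 + 8 + 7 + 7 = 138 min.
Lower bound: ⌈138/33⌉ = 5 tape sides.
A packing using 5 tape sides:
  side 1: 23 + 10 = 33
  side 2: 22 + 8 = 30
  side 3: 22 + 7 = 29
  side 4: 21 + 7 = 28
  side 5: 18 = 18
This matches the lower bound, so 5 is optimal.

5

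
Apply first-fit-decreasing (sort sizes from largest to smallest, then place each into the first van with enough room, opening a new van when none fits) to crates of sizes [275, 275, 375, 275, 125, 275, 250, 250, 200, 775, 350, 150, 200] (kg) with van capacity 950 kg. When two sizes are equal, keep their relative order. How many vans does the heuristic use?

5

Sorted descending: 775, 375, 350, 275, 275, 275, 275, 250, 250, 200, 200, 150, 125.
  775 → van 1 (new)  [load 775/950]
  375 → van 2 (new)  [load 375/950]
  350 → van 2  [load 725/950]
  275 → van 3 (new)  [load 275/950]
  275 → van 3  [load 550/950]
  275 → van 3  [load 825/950]
  275 → van 4 (new)  [load 275/950]
  250 → van 4  [load 525/950]
  250 → van 4  [load 775/950]
  200 → van 2  [load 925/950]
  200 → van 5 (new)  [load 200/950]
  150 → van 1  [load 925/950]
  125 → van 3  [load 950/950]
5 vans opened.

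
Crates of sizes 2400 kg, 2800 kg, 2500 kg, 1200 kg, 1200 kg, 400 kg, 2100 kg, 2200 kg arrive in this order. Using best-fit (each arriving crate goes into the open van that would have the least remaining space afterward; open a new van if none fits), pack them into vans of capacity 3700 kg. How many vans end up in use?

5

  2400 → van 1 (new)  [load 2400/3700]
  2800 → van 2 (new)  [load 2800/3700]
  2500 → van 3 (new)  [load 2500/3700]
  1200 → van 3  [load 3700/3700]
  1200 → van 1  [load 3600/3700]
  400 → van 2  [load 3200/3700]
  2100 → van 4 (new)  [load 2100/3700]
  2200 → van 5 (new)  [load 2200/3700]
5 vans opened.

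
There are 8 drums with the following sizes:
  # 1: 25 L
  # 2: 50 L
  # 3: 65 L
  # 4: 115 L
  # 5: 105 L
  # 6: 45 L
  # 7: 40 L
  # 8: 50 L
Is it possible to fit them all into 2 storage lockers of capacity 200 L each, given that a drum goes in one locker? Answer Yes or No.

Total = 495 L; ⌈495/200⌉ = 3.
At least 3 storage lockers are required, but only 2 are allowed.

No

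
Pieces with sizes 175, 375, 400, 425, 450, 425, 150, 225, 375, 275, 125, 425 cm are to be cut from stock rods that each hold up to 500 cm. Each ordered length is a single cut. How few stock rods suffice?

Total = 450 + 425 + 425 + 425 + 400 + 375 + 375 + 275 + 225 + 175 + 150 + 125 = 3825 cm.
Lower bound: ⌈3825/500⌉ = 8 stock rods.
A packing using 9 stock rods:
  stock rod 1: 450 = 450
  stock rod 2: 425 = 425
  stock rod 3: 425 = 425
  stock rod 4: 425 = 425
  stock rod 5: 400 = 400
  stock rod 6: 375 + 125 = 500
  stock rod 7: 375 = 375
  stock rod 8: 275 + 225 = 500
  stock rod 9: 175 + 150 = 325
No arrangement into 8 stock rods stays within capacity, so 9 is optimal.

9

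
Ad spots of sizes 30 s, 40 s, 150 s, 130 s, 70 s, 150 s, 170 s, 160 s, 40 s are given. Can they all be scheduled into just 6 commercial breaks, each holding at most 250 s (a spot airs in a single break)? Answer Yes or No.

Yes

A valid assignment using 5 commercial breaks:
  break 1: 170 + 70 = 240
  break 2: 160 + 40 + 40 = 240
  break 3: 150 + 30 = 180
  break 4: 150 = 150
  break 5: 130 = 130
That uses only 5 ≤ 6, so 6 commercial breaks are enough.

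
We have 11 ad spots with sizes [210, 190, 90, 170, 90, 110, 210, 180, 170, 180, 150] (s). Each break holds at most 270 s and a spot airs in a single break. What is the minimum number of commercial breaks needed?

8

Total = 210 + 210 + 190 + 180 + 180 + 170 + 170 + 150 + 110 + 90 + 90 = 1750 s.
Lower bound: ⌈1750/270⌉ = 7 commercial breaks.
Also, 8 ad spots each exceed 135 s, and no two of those can share a break, so at least 8 commercial breaks are needed.
A packing using 8 commercial breaks:
  break 1: 210 = 210
  break 2: 210 = 210
  break 3: 190 = 190
  break 4: 180 + 90 = 270
  break 5: 180 + 90 = 270
  break 6: 170 = 170
  break 7: 170 = 170
  break 8: 150 + 110 = 260
This matches the lower bound, so 8 is optimal.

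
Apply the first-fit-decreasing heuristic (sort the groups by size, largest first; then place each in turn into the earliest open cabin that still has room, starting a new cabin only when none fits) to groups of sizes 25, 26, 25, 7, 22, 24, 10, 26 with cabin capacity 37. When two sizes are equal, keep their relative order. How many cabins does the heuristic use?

6

Sorted descending: 26, 26, 25, 25, 24, 22, 10, 7.
  26 → cabin 1 (new)  [load 26/37]
  26 → cabin 2 (new)  [load 26/37]
  25 → cabin 3 (new)  [load 25/37]
  25 → cabin 4 (new)  [load 25/37]
  24 → cabin 5 (new)  [load 24/37]
  22 → cabin 6 (new)  [load 22/37]
  10 → cabin 1  [load 36/37]
  7 → cabin 2  [load 33/37]
6 cabins opened.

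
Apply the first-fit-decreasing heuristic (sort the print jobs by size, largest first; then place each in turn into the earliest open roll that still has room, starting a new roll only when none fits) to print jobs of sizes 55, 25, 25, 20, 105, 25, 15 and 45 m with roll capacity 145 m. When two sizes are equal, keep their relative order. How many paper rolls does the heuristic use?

Sorted descending: 105, 55, 45, 25, 25, 25, 20, 15.
  105 → roll 1 (new)  [load 105/145]
  55 → roll 2 (new)  [load 55/145]
  45 → roll 2  [load 100/145]
  25 → roll 1  [load 130/145]
  25 → roll 2  [load 125/145]
  25 → roll 3 (new)  [load 25/145]
  20 → roll 2  [load 145/145]
  15 → roll 1  [load 145/145]
3 paper rolls opened.

3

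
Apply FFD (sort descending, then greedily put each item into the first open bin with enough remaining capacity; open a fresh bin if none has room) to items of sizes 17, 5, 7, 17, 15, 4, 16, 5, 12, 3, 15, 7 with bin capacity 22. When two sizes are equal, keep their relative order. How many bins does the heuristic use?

6

Sorted descending: 17, 17, 16, 15, 15, 12, 7, 7, 5, 5, 4, 3.
  17 → bin 1 (new)  [load 17/22]
  17 → bin 2 (new)  [load 17/22]
  16 → bin 3 (new)  [load 16/22]
  15 → bin 4 (new)  [load 15/22]
  15 → bin 5 (new)  [load 15/22]
  12 → bin 6 (new)  [load 12/22]
  7 → bin 4  [load 22/22]
  7 → bin 5  [load 22/22]
  5 → bin 1  [load 22/22]
  5 → bin 2  [load 22/22]
  4 → bin 3  [load 20/22]
  3 → bin 6  [load 15/22]
6 bins opened.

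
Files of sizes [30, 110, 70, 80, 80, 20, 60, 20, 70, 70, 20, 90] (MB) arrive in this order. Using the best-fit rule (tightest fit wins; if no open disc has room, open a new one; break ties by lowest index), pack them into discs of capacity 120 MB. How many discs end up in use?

8

  30 → disc 1 (new)  [load 30/120]
  110 → disc 2 (new)  [load 110/120]
  70 → disc 1  [load 100/120]
  80 → disc 3 (new)  [load 80/120]
  80 → disc 4 (new)  [load 80/120]
  20 → disc 1  [load 120/120]
  60 → disc 5 (new)  [load 60/120]
  20 → disc 3  [load 100/120]
  70 → disc 6 (new)  [load 70/120]
  70 → disc 7 (new)  [load 70/120]
  20 → disc 3  [load 120/120]
  90 → disc 8 (new)  [load 90/120]
8 discs opened.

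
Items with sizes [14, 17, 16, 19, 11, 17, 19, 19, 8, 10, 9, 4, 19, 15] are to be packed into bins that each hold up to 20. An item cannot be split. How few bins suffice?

Total = 19 + 19 + 19 + 19 + 17 + 17 + 16 + 15 + 14 + 11 + 10 + 9 + 8 + 4 = 197.
Lower bound: ⌈197/20⌉ = 10 bins.
A packing using 11 bins:
  bin 1: 19 = 19
  bin 2: 19 = 19
  bin 3: 19 = 19
  bin 4: 19 = 19
  bin 5: 17 = 17
  bin 6: 17 = 17
  bin 7: 16 + 4 = 20
  bin 8: 15 = 15
  bin 9: 14 = 14
  bin 10: 11 + 9 = 20
  bin 11: 10 + 8 = 18
No arrangement into 10 bins stays within capacity, so 11 is optimal.

11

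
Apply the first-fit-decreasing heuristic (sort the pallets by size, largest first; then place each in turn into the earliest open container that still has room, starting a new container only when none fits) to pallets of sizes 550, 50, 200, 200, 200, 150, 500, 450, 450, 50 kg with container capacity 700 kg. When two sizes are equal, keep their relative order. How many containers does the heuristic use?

4

Sorted descending: 550, 500, 450, 450, 200, 200, 200, 150, 50, 50.
  550 → container 1 (new)  [load 550/700]
  500 → container 2 (new)  [load 500/700]
  450 → container 3 (new)  [load 450/700]
  450 → container 4 (new)  [load 450/700]
  200 → container 2  [load 700/700]
  200 → container 3  [load 650/700]
  200 → container 4  [load 650/700]
  150 → container 1  [load 700/700]
  50 → container 3  [load 700/700]
  50 → container 4  [load 700/700]
4 containers opened.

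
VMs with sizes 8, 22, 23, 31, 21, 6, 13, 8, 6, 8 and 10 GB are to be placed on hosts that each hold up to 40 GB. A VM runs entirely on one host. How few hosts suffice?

4

Total = 31 + 23 + 22 + 21 + 13 + 10 + 8 + 8 + 8 + 6 + 6 = 156 GB.
Lower bound: ⌈156/40⌉ = 4 hosts.
A packing using 4 hosts:
  host 1: 31 + 8 = 39
  host 2: 23 + 10 + 6 = 39
  host 3: 22 + 8 + 8 = 38
  host 4: 21 + 13 + 6 = 40
This matches the lower bound, so 4 is optimal.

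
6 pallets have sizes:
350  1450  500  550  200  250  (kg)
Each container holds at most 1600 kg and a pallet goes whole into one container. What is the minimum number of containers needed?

Total = 1450 + 550 + 500 + 350 + 250 + 200 = 3300 kg.
Lower bound: ⌈3300/1600⌉ = 3 containers.
A packing using 3 containers:
  container 1: 1450 = 1450
  container 2: 550 + 500 + 350 + 200 = 1600
  container 3: 250 = 250
This matches the lower bound, so 3 is optimal.

3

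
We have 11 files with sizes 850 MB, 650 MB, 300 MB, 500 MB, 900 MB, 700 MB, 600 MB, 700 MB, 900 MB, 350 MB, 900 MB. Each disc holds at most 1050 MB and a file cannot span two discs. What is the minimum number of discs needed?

9

Total = 900 + 900 + 900 + 850 + 700 + 700 + 650 + 600 + 500 + 350 + 300 = 7350 MB.
Lower bound: ⌈7350/1050⌉ = 7 discs.
Also, 8 files each exceed 525 MB, and no two of those can share a disc, so at least 8 discs are needed.
A packing using 9 discs:
  disc 1: 900 = 900
  disc 2: 900 = 900
  disc 3: 900 = 900
  disc 4: 850 = 850
  disc 5: 700 + 350 = 1050
  disc 6: 700 + 300 = 1000
  disc 7: 650 = 650
  disc 8: 600 = 600
  disc 9: 500 = 500
No arrangement into 8 discs stays within capacity, so 9 is optimal.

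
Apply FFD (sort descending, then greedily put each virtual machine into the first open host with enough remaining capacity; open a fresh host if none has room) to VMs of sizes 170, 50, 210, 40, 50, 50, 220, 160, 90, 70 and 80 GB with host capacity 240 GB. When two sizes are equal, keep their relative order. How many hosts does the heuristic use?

Sorted descending: 220, 210, 170, 160, 90, 80, 70, 50, 50, 50, 40.
  220 → host 1 (new)  [load 220/240]
  210 → host 2 (new)  [load 210/240]
  170 → host 3 (new)  [load 170/240]
  160 → host 4 (new)  [load 160/240]
  90 → host 5 (new)  [load 90/240]
  80 → host 4  [load 240/240]
  70 → host 3  [load 240/240]
  50 → host 5  [load 140/240]
  50 → host 5  [load 190/240]
  50 → host 5  [load 240/240]
  40 → host 6 (new)  [load 40/240]
6 hosts opened.

6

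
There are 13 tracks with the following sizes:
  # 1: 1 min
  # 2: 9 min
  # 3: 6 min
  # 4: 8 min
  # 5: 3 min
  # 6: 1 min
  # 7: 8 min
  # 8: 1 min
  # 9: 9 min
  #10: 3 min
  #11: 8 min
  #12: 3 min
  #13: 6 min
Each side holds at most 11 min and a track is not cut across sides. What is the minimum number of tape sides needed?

7

Total = 9 + 9 + 8 + 8 + 8 + 6 + 6 + 3 + 3 + 3 + 1 + 1 + 1 = 66 min.
Lower bound: ⌈66/11⌉ = 6 tape sides.
Also, 7 tracks each exceed 11/2 min, and no two of those can share a side, so at least 7 tape sides are needed.
A packing using 7 tape sides:
  side 1: 9 + 1 + 1 = 11
  side 2: 9 + 1 = 10
  side 3: 8 + 3 = 11
  side 4: 8 + 3 = 11
  side 5: 8 + 3 = 11
  side 6: 6 = 6
  side 7: 6 = 6
This matches the lower bound, so 7 is optimal.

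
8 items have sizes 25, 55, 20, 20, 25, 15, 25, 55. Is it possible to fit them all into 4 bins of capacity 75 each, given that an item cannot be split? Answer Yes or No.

Yes

A valid assignment using 4 bins:
  bin 1: 55 + 20 = 75
  bin 2: 55 + 20 = 75
  bin 3: 25 + 25 + 25 = 75
  bin 4: 15 = 15
Every load is within 75, so 4 bins suffice.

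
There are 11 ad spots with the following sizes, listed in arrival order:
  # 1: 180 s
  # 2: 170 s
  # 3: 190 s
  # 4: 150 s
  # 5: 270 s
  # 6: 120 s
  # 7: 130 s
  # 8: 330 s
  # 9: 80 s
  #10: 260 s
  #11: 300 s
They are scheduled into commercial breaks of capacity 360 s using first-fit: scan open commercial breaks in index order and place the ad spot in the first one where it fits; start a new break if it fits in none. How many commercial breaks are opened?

  180 → break 1 (new)  [load 180/360]
  170 → break 1  [load 350/360]
  190 → break 2 (new)  [load 190/360]
  150 → break 2  [load 340/360]
  270 → break 3 (new)  [load 270/360]
  120 → break 4 (new)  [load 120/360]
  130 → break 4  [load 250/360]
  330 → break 5 (new)  [load 330/360]
  80 → break 3  [load 350/360]
  260 → break 6 (new)  [load 260/360]
  300 → break 7 (new)  [load 300/360]
7 commercial breaks opened.

7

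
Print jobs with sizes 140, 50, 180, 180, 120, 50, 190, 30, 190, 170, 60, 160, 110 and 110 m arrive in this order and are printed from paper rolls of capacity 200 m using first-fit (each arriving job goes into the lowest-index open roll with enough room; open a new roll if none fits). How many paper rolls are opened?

  140 → roll 1 (new)  [load 140/200]
  50 → roll 1  [load 190/200]
  180 → roll 2 (new)  [load 180/200]
  180 → roll 3 (new)  [load 180/200]
  120 → roll 4 (new)  [load 120/200]
  50 → roll 4  [load 170/200]
  190 → roll 5 (new)  [load 190/200]
  30 → roll 4  [load 200/200]
  190 → roll 6 (new)  [load 190/200]
  170 → roll 7 (new)  [load 170/200]
  60 → roll 8 (new)  [load 60/200]
  160 → roll 9 (new)  [load 160/200]
  110 → roll 8  [load 170/200]
  110 → roll 10 (new)  [load 110/200]
10 paper rolls opened.

10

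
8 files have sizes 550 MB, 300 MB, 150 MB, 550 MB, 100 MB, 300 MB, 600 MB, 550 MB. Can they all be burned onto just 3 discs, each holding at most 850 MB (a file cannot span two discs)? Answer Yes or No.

No

Total = 3100 MB; ⌈3100/850⌉ = 4.
At least 4 discs are required, but only 3 are allowed.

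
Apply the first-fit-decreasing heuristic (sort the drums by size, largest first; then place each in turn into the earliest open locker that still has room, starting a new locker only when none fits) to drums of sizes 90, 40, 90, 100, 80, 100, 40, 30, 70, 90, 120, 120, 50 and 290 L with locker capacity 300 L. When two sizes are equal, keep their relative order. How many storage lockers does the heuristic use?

5

Sorted descending: 290, 120, 120, 100, 100, 90, 90, 90, 80, 70, 50, 40, 40, 30.
  290 → locker 1 (new)  [load 290/300]
  120 → locker 2 (new)  [load 120/300]
  120 → locker 2  [load 240/300]
  100 → locker 3 (new)  [load 100/300]
  100 → locker 3  [load 200/300]
  90 → locker 3  [load 290/300]
  90 → locker 4 (new)  [load 90/300]
  90 → locker 4  [load 180/300]
  80 → locker 4  [load 260/300]
  70 → locker 5 (new)  [load 70/300]
  50 → locker 2  [load 290/300]
  40 → locker 4  [load 300/300]
  40 → locker 5  [load 110/300]
  30 → locker 5  [load 140/300]
5 storage lockers opened.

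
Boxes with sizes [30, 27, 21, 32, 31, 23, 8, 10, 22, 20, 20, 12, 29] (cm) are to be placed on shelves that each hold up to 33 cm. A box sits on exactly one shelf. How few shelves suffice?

10

Total = 32 + 31 + 30 + 29 + 27 + 23 + 22 + 21 + 20 + 20 + 12 + 10 + 8 = 285 cm.
Lower bound: ⌈285/33⌉ = 9 shelves.
Also, 10 boxes each exceed 33/2 cm, and no two of those can share a shelf, so at least 10 shelves are needed.
A packing using 10 shelves:
  shelf 1: 32 = 32
  shelf 2: 31 = 31
  shelf 3: 30 = 30
  shelf 4: 29 = 29
  shelf 5: 27 = 27
  shelf 6: 23 + 10 = 33
  shelf 7: 22 + 8 = 30
  shelf 8: 21 + 12 = 33
  shelf 9: 20 = 20
  shelf 10: 20 = 20
This matches the lower bound, so 10 is optimal.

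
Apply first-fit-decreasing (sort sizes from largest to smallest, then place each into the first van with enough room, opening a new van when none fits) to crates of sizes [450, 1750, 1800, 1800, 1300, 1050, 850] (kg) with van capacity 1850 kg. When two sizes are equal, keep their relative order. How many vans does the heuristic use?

6

Sorted descending: 1800, 1800, 1750, 1300, 1050, 850, 450.
  1800 → van 1 (new)  [load 1800/1850]
  1800 → van 2 (new)  [load 1800/1850]
  1750 → van 3 (new)  [load 1750/1850]
  1300 → van 4 (new)  [load 1300/1850]
  1050 → van 5 (new)  [load 1050/1850]
  850 → van 6 (new)  [load 850/1850]
  450 → van 4  [load 1750/1850]
6 vans opened.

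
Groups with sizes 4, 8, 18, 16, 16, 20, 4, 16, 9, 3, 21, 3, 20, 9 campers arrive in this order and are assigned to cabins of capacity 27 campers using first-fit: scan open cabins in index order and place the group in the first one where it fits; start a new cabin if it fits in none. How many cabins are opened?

  4 → cabin 1 (new)  [load 4/27]
  8 → cabin 1  [load 12/27]
  18 → cabin 2 (new)  [load 18/27]
  16 → cabin 3 (new)  [load 16/27]
  16 → cabin 4 (new)  [load 16/27]
  20 → cabin 5 (new)  [load 20/27]
  4 → cabin 1  [load 16/27]
  16 → cabin 6 (new)  [load 16/27]
  9 → cabin 1  [load 25/27]
  3 → cabin 2  [load 21/27]
  21 → cabin 7 (new)  [load 21/27]
  3 → cabin 2  [load 24/27]
  20 → cabin 8 (new)  [load 20/27]
  9 → cabin 3  [load 25/27]
8 cabins opened.

8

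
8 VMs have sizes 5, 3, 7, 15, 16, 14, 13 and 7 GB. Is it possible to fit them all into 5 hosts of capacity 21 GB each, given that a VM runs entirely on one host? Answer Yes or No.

Yes

A valid assignment using 4 hosts:
  host 1: 16 + 5 = 21
  host 2: 15 + 3 = 18
  host 3: 14 + 7 = 21
  host 4: 13 + 7 = 20
That uses only 4 ≤ 5, so 5 hosts are enough.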